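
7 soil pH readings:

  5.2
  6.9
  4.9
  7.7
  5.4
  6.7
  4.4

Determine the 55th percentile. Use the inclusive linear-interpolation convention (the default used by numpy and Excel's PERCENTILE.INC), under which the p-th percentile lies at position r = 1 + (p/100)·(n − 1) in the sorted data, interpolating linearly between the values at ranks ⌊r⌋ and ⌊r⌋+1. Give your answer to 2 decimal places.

5.79

Sorted: 4.4, 4.9, 5.2, 5.4, 6.7, 6.9, 7.7.
n = 7.
r = 1 + (55/100)·(7 − 1) = 1 + 3.3 = 4.3.
Rank 4 is 5.4 and rank 5 is 6.7.
Interpolate: 5.4 + 0.3·(6.7 − 5.4) = 5.4 + 0.3·1.3 = 5.79.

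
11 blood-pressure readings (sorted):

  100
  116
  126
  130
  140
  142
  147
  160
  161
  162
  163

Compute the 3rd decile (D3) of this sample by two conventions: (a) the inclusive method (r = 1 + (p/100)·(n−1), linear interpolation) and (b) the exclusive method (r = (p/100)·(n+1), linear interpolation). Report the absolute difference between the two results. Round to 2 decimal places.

1.60

n = 11.
(a) r = 4 → value at rank 4 = 130.
(b) r = 3.6; between ranks 3 (126) and 4 (130): 128.4.
|130 − 128.4| = 1.6.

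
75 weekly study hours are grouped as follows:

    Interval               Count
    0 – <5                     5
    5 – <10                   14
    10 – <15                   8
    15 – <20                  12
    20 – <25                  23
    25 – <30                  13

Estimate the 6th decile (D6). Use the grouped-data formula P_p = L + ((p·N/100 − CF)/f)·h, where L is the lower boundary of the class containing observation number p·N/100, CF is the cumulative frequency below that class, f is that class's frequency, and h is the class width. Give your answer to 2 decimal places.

21.30

N = 75; target position k = 60/100 · 75 = 45.
Cumulative frequencies: 5, 19, 27, 39, 62, 75.
Observation 45 falls in the class 20 – <25.
L = 20, CF = 39, f = 23, h = 5.
P60 = 20 + ((45 − 39)/23)·5 = 20 + 1.30435 = 21.3043.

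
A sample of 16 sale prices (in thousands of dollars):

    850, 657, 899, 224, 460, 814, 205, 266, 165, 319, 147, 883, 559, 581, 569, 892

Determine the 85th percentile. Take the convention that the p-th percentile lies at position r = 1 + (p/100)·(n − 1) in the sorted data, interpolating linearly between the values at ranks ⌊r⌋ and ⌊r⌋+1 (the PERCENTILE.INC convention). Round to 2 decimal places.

874.75

Sorted: 147, 165, 205, 224, 266, 319, 460, 559, 569, 581, 657, 814, 850, 883, 892, 899.
n = 16.
r = 1 + (85/100)·(16 − 1) = 1 + 12.75 = 13.75.
Rank 13 is 850 and rank 14 is 883.
Interpolate: 850 + 0.75·(883 − 850) = 850 + 0.75·33 = 874.75.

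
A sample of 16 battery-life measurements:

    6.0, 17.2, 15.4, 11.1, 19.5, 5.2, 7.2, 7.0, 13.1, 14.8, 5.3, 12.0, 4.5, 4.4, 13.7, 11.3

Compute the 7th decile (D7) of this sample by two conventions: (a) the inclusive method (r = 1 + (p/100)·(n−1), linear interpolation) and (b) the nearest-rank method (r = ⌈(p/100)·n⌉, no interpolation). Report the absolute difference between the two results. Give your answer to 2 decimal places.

0.30

Sorted: 4.4, 4.5, 5.2, 5.3, 6.0, 7.0, 7.2, 11.1, 11.3, 12.0, 13.1, 13.7, 14.8, 15.4, 17.2, 19.5.
n = 16.
(a) r = 11.5; between ranks 11 (13.1) and 12 (13.7): 13.4.
(b) the nearest-rank method: rank 12 → 13.7.
|13.4 − 13.7| = 0.3.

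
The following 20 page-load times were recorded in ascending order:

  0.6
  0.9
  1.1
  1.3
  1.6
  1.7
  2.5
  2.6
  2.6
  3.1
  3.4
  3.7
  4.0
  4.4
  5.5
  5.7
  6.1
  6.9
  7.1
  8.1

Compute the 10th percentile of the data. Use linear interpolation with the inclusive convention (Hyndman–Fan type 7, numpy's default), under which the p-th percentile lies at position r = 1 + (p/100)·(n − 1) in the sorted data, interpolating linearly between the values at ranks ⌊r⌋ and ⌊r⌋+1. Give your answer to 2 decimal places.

n = 20.
r = 1 + (10/100)·(20 − 1) = 1 + 1.9 = 2.9.
Rank 2 is 0.9 and rank 3 is 1.1.
Interpolate: 0.9 + 0.9·(1.1 − 0.9) = 0.9 + 0.9·0.2 = 1.08.

1.08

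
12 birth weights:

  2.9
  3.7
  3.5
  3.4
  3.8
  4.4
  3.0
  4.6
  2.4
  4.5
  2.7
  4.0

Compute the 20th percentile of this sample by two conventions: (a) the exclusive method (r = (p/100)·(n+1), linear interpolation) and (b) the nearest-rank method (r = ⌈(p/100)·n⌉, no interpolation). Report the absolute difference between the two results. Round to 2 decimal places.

Sorted: 2.4, 2.7, 2.9, 3.0, 3.4, 3.5, 3.7, 3.8, 4.0, 4.4, 4.5, 4.6.
n = 12.
(a) r = 2.6; between ranks 2 (2.7) and 3 (2.9): 2.82.
(b) the nearest-rank method: rank 3 → 2.9.
|2.82 − 2.9| = 0.08.

0.08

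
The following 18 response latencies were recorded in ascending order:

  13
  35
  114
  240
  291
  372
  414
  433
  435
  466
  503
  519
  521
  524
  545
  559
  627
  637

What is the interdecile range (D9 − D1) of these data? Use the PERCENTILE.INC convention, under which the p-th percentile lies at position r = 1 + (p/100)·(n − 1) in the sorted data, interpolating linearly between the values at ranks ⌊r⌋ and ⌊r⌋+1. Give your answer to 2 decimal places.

489.10

n = 18.
P10: r = 2.7; ranks 2–3 are 35, 114; interpolating gives 90.3.
P90: r = 16.3; ranks 16–17 are 559, 627; interpolating gives 579.4.
Difference: 579.4 − 90.3 = 489.1.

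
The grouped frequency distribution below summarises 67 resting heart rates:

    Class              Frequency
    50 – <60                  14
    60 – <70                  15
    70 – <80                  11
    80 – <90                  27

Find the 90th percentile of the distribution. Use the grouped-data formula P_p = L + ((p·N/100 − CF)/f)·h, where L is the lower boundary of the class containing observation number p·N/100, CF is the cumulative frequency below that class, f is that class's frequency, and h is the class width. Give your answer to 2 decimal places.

87.52

N = 67; target position k = 90/100 · 67 = 60.3.
Cumulative frequencies: 14, 29, 40, 67.
Observation 60.3 falls in the class 80 – <90.
L = 80, CF = 40, f = 27, h = 10.
P90 = 80 + ((60.3 − 40)/27)·10 = 80 + 7.51852 = 87.5185.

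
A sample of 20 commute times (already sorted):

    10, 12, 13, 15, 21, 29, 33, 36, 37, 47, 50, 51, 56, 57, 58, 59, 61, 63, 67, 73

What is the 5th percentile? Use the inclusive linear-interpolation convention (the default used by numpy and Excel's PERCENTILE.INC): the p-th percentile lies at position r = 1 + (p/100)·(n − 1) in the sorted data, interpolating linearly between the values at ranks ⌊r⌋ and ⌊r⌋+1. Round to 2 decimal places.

11.90

n = 20.
r = 1 + (5/100)·(20 − 1) = 1 + 0.95 = 1.95.
Rank 1 is 10 and rank 2 is 12.
Interpolate: 10 + 0.95·(12 − 10) = 10 + 0.95·2 = 11.9.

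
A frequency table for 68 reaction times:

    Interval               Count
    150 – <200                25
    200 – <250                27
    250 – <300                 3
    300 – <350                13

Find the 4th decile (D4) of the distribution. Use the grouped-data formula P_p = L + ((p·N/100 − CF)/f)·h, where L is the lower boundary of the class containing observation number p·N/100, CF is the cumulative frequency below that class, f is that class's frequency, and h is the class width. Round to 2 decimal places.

204.07

N = 68; target position k = 40/100 · 68 = 27.2.
Cumulative frequencies: 25, 52, 55, 68.
Observation 27.2 falls in the class 200 – <250.
L = 200, CF = 25, f = 27, h = 50.
P40 = 200 + ((27.2 − 25)/27)·50 = 200 + 4.07407 = 204.074.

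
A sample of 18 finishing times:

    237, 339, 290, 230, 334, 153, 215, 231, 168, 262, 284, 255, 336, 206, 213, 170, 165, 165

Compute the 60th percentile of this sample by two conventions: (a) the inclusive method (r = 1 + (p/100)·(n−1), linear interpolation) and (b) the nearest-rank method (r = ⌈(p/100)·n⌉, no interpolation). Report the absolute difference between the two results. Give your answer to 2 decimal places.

3.60

Sorted: 153, 165, 165, 168, 170, 206, 213, 215, 230, 231, 237, 255, 262, 284, 290, 334, 336, 339.
n = 18.
(a) r = 11.2; between ranks 11 (237) and 12 (255): 240.6.
(b) the nearest-rank method: rank 11 → 237.
|240.6 − 237| = 3.6.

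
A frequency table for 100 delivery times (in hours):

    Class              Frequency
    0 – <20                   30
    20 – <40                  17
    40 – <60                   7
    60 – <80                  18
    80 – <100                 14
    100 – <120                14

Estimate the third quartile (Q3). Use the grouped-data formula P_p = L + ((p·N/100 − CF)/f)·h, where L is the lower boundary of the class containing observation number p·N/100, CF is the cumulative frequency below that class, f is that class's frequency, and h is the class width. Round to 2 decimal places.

84.29

N = 100; target position k = 75/100 · 100 = 75.
Cumulative frequencies: 30, 47, 54, 72, 86, 100.
Observation 75 falls in the class 80 – <100.
L = 80, CF = 72, f = 14, h = 20.
P75 = 80 + ((75 − 72)/14)·20 = 80 + 4.28571 = 84.2857.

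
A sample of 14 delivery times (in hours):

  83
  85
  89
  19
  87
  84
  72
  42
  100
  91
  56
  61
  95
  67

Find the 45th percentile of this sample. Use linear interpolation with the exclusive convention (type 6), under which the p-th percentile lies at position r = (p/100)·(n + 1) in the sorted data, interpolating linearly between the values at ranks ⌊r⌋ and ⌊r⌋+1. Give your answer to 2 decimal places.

Sorted: 19, 42, 56, 61, 67, 72, 83, 84, 85, 87, 89, 91, 95, 100.
n = 14.
r = (45/100)·(14 + 1) = 6.75.
Rank 6 is 72 and rank 7 is 83.
Interpolate: 72 + 0.75·(83 − 72) = 72 + 0.75·11 = 80.25.

80.25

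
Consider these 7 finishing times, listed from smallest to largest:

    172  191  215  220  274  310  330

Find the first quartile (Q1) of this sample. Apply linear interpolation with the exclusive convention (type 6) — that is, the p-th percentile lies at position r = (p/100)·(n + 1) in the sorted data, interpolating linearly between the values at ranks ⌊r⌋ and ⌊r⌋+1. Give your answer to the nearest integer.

191

n = 7.
r = (25/100)·(7 + 1) = 2.
r is an integer, so P25 is the value at rank 2: 191.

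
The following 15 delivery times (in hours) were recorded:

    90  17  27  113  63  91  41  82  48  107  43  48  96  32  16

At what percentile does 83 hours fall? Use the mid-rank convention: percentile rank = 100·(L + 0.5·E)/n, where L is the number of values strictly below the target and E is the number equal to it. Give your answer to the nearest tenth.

Sorted: 16, 17, 27, 32, 41, 43, 48, 48, 63, 82, 90, 91, 96, 107, 113.
Count below 83: L = 10; count equal: E = 0; n = 15.
Percentile rank = 100·(10 + 0.5·0)/15 = 100·10/15 = 66.67.

66.7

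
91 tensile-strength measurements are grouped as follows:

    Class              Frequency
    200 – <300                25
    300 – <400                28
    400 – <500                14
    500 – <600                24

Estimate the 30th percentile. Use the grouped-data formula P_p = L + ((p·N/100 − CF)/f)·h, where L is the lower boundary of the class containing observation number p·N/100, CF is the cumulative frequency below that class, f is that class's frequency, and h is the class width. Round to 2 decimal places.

N = 91; target position k = 30/100 · 91 = 27.3.
Cumulative frequencies: 25, 53, 67, 91.
Observation 27.3 falls in the class 300 – <400.
L = 300, CF = 25, f = 28, h = 100.
P30 = 300 + ((27.3 − 25)/28)·100 = 300 + 8.21429 = 308.214.

308.21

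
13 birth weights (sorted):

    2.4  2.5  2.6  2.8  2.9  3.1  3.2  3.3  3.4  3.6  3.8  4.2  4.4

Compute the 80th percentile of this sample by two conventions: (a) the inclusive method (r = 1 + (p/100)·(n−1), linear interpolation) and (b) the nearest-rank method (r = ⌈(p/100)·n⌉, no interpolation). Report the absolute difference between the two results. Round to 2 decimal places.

n = 13.
(a) r = 10.6; between ranks 10 (3.6) and 11 (3.8): 3.72.
(b) the nearest-rank method: rank 11 → 3.8.
|3.72 − 3.8| = 0.08.

0.08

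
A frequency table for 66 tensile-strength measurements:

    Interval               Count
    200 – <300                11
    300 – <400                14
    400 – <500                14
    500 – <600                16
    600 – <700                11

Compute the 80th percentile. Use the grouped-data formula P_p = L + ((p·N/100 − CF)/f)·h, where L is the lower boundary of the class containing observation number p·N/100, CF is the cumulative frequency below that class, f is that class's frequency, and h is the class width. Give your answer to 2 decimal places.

586.25

N = 66; target position k = 80/100 · 66 = 52.8.
Cumulative frequencies: 11, 25, 39, 55, 66.
Observation 52.8 falls in the class 500 – <600.
L = 500, CF = 39, f = 16, h = 100.
P80 = 500 + ((52.8 − 39)/16)·100 = 500 + 86.25 = 586.25.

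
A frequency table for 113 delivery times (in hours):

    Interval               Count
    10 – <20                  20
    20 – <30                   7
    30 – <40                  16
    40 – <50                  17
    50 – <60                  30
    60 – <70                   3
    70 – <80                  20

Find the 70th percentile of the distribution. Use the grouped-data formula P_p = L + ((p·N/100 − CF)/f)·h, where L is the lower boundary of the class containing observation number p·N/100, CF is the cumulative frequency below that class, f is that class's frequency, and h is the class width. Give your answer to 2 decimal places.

56.37

N = 113; target position k = 70/100 · 113 = 79.1.
Cumulative frequencies: 20, 27, 43, 60, 90, 93, 113.
Observation 79.1 falls in the class 50 – <60.
L = 50, CF = 60, f = 30, h = 10.
P70 = 50 + ((79.1 − 60)/30)·10 = 50 + 6.36667 = 56.3667.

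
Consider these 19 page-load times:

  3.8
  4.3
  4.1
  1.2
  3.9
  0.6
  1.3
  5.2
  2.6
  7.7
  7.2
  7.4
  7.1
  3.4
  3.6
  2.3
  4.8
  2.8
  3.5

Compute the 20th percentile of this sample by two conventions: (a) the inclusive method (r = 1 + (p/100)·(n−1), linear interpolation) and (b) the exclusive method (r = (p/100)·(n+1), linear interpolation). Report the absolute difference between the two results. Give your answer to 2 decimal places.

0.18

Sorted: 0.6, 1.2, 1.3, 2.3, 2.6, 2.8, 3.4, 3.5, 3.6, 3.8, 3.9, 4.1, 4.3, 4.8, 5.2, 7.1, 7.2, 7.4, 7.7.
n = 19.
(a) r = 4.6; between ranks 4 (2.3) and 5 (2.6): 2.48.
(b) r = 4 → value at rank 4 = 2.3.
|2.48 − 2.3| = 0.18.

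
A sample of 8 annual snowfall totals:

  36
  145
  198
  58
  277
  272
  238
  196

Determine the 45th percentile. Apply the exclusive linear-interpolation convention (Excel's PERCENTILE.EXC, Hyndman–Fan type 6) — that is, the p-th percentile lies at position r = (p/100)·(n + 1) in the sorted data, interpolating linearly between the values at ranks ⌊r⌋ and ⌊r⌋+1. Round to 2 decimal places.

196.10

Sorted: 36, 58, 145, 196, 198, 238, 272, 277.
n = 8.
r = (45/100)·(8 + 1) = 4.05.
Rank 4 is 196 and rank 5 is 198.
Interpolate: 196 + 0.05·(198 − 196) = 196 + 0.05·2 = 196.1.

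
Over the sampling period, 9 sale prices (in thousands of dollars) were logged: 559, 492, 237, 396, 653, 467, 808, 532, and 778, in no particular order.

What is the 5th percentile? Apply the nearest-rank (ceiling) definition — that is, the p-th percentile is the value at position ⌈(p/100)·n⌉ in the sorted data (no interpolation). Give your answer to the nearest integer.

Sorted: 237, 396, 467, 492, 532, 559, 653, 778, 808.
n = 9.
Position = ⌈5/100 · 9⌉ = ⌈0.45⌉ = 1.
The value at rank 1 is 237.

237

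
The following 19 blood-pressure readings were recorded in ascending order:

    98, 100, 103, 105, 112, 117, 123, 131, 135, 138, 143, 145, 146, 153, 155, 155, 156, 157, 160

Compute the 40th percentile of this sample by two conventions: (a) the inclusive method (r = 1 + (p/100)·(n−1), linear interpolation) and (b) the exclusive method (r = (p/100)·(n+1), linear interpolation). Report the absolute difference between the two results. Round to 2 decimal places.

0.80

n = 19.
(a) r = 8.2; between ranks 8 (131) and 9 (135): 131.8.
(b) r = 8 → value at rank 8 = 131.
|131.8 − 131| = 0.8.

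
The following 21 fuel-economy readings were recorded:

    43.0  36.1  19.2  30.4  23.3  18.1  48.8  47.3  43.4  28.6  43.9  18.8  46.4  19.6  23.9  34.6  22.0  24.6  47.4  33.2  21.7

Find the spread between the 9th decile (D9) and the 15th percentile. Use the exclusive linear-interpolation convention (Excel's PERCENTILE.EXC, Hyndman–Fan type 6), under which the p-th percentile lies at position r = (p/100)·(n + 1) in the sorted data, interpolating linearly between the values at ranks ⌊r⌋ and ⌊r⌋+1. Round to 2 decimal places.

28.06

Sorted: 18.1, 18.8, 19.2, 19.6, 21.7, 22.0, 23.3, 23.9, 24.6, 28.6, 30.4, 33.2, 34.6, 36.1, 43.0, 43.4, 43.9, 46.4, 47.3, 47.4, 48.8.
n = 21.
P15: r = 3.3; ranks 3–4 are 19.2, 19.6; interpolating gives 19.32.
P90: r = 19.8; ranks 19–20 are 47.3, 47.4; interpolating gives 47.38.
Difference: 47.38 − 19.32 = 28.06.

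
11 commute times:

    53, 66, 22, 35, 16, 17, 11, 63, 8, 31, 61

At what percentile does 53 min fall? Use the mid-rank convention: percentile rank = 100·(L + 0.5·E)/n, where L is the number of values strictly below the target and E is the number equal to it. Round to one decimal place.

Sorted: 8, 11, 16, 17, 22, 31, 35, 53, 61, 63, 66.
Count below 53: L = 7; count equal: E = 1; n = 11.
Percentile rank = 100·(7 + 0.5·1)/11 = 100·7.5/11 = 68.18.

68.2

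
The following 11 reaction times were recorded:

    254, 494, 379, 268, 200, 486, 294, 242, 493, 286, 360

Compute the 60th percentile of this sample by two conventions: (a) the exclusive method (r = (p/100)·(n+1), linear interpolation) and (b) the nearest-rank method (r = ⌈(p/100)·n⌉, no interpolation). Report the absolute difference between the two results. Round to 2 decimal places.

Sorted: 200, 242, 254, 268, 286, 294, 360, 379, 486, 493, 494.
n = 11.
(a) r = 7.2; between ranks 7 (360) and 8 (379): 363.8.
(b) the nearest-rank method: rank 7 → 360.
|363.8 − 360| = 3.8.

3.80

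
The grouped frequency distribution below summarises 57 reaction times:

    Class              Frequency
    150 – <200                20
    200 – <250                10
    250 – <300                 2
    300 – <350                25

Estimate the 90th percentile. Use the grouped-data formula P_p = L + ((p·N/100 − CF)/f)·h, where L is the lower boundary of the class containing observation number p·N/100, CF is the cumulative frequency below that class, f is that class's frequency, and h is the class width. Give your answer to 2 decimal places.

338.60

N = 57; target position k = 90/100 · 57 = 51.3.
Cumulative frequencies: 20, 30, 32, 57.
Observation 51.3 falls in the class 300 – <350.
L = 300, CF = 32, f = 25, h = 50.
P90 = 300 + ((51.3 − 32)/25)·50 = 300 + 38.6 = 338.6.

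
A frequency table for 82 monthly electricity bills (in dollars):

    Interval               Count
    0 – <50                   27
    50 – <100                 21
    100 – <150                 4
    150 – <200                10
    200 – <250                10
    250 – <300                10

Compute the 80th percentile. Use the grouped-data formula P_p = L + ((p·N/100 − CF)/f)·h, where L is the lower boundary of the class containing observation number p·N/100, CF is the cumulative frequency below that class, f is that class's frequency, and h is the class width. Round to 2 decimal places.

N = 82; target position k = 80/100 · 82 = 65.6.
Cumulative frequencies: 27, 48, 52, 62, 72, 82.
Observation 65.6 falls in the class 200 – <250.
L = 200, CF = 62, f = 10, h = 50.
P80 = 200 + ((65.6 − 62)/10)·50 = 200 + 18 = 218.

218.00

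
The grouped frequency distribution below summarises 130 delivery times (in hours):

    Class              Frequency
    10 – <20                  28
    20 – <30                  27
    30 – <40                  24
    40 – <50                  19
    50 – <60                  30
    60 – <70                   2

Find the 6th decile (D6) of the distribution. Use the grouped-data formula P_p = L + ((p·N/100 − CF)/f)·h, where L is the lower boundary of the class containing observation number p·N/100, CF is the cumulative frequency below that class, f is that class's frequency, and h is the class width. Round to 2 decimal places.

39.58

N = 130; target position k = 60/100 · 130 = 78.
Cumulative frequencies: 28, 55, 79, 98, 128, 130.
Observation 78 falls in the class 30 – <40.
L = 30, CF = 55, f = 24, h = 10.
P60 = 30 + ((78 − 55)/24)·10 = 30 + 9.58333 = 39.5833.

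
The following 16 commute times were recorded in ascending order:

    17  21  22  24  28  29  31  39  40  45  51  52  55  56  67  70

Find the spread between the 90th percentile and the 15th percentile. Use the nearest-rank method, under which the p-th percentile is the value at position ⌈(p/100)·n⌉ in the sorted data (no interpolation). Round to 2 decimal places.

45.00

n = 16.
P15: rank ⌈15/100·16⌉ = 3 → 22.
P90: rank ⌈90/100·16⌉ = 15 → 67.
Difference: 67 − 22 = 45.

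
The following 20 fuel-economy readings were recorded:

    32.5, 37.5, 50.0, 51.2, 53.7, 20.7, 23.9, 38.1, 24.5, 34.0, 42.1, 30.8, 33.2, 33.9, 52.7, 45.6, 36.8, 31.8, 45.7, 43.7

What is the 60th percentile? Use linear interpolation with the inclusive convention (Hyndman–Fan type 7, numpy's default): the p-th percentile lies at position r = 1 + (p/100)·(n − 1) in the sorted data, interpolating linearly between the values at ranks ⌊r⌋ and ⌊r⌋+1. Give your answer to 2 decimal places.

39.70

Sorted: 20.7, 23.9, 24.5, 30.8, 31.8, 32.5, 33.2, 33.9, 34.0, 36.8, 37.5, 38.1, 42.1, 43.7, 45.6, 45.7, 50.0, 51.2, 52.7, 53.7.
n = 20.
r = 1 + (60/100)·(20 − 1) = 1 + 11.4 = 12.4.
Rank 12 is 38.1 and rank 13 is 42.1.
Interpolate: 38.1 + 0.4·(42.1 − 38.1) = 38.1 + 0.4·4 = 39.7.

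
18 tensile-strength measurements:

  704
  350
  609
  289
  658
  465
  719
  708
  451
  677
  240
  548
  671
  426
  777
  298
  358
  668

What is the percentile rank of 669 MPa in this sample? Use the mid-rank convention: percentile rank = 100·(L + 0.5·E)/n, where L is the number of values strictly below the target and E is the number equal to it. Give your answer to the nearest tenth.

Sorted: 240, 289, 298, 350, 358, 426, 451, 465, 548, 609, 658, 668, 671, 677, 704, 708, 719, 777.
Count below 669: L = 12; count equal: E = 0; n = 18.
Percentile rank = 100·(12 + 0.5·0)/18 = 100·12/18 = 66.67.

66.7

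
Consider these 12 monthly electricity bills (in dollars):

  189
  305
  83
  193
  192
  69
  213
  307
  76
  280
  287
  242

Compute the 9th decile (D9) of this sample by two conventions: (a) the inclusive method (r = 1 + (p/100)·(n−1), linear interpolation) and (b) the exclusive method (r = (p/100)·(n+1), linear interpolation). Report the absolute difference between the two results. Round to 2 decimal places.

Sorted: 69, 76, 83, 189, 192, 193, 213, 242, 280, 287, 305, 307.
n = 12.
(a) r = 10.9; between ranks 10 (287) and 11 (305): 303.2.
(b) r = 11.7; between ranks 11 (305) and 12 (307): 306.4.
|303.2 − 306.4| = 3.2.

3.20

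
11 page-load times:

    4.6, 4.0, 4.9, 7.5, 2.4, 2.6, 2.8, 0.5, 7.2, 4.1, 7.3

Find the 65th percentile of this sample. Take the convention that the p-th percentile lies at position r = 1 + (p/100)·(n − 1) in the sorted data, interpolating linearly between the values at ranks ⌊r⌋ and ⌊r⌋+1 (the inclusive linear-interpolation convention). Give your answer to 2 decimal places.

Sorted: 0.5, 2.4, 2.6, 2.8, 4.0, 4.1, 4.6, 4.9, 7.2, 7.3, 7.5.
n = 11.
r = 1 + (65/100)·(11 − 1) = 1 + 6.5 = 7.5.
Rank 7 is 4.6 and rank 8 is 4.9.
Interpolate: 4.6 + 0.5·(4.9 − 4.6) = 4.6 + 0.5·0.3 = 4.75.

4.75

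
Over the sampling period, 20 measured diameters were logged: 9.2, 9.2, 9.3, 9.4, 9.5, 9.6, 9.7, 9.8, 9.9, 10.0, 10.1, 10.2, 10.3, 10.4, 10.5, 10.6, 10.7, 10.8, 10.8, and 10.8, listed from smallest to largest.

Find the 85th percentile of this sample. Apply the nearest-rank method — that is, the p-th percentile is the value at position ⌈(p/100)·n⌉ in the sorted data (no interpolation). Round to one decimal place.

10.7

n = 20.
Position = ⌈85/100 · 20⌉ = ⌈17⌉ = 17.
The value at rank 17 is 10.7.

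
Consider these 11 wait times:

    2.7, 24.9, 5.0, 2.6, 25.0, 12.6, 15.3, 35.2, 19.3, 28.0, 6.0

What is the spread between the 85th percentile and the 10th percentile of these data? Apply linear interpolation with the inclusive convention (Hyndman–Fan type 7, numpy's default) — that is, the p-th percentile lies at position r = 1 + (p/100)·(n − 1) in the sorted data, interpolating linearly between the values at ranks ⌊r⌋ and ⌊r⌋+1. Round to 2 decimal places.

23.80

Sorted: 2.6, 2.7, 5.0, 6.0, 12.6, 15.3, 19.3, 24.9, 25.0, 28.0, 35.2.
n = 11.
P10: r = 2 (integer) → 2.7.
P85: r = 9.5; ranks 9–10 are 25.0, 28.0; interpolating gives 26.5.
Difference: 26.5 − 2.7 = 23.8.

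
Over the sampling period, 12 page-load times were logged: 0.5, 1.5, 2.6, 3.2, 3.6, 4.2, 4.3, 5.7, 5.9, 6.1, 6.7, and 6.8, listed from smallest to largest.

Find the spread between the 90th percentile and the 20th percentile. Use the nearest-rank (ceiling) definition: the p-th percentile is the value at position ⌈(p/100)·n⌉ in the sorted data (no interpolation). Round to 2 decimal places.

4.10

n = 12.
P20: rank ⌈20/100·12⌉ = 3 → 2.6.
P90: rank ⌈90/100·12⌉ = 11 → 6.7.
Difference: 6.7 − 2.6 = 4.1.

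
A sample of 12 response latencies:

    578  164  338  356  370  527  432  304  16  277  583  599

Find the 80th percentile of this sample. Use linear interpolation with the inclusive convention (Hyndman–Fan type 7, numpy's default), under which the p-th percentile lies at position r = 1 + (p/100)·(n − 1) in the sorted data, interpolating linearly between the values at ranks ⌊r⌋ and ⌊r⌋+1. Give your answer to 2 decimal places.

567.80

Sorted: 16, 164, 277, 304, 338, 356, 370, 432, 527, 578, 583, 599.
n = 12.
r = 1 + (80/100)·(12 − 1) = 1 + 8.8 = 9.8.
Rank 9 is 527 and rank 10 is 578.
Interpolate: 527 + 0.8·(578 − 527) = 527 + 0.8·51 = 567.8.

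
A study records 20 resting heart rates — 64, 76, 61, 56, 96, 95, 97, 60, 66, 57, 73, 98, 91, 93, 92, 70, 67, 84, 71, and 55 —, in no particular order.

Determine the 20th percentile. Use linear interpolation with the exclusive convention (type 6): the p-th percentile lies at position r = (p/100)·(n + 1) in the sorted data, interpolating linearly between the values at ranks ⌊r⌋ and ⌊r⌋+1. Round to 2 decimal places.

Sorted: 55, 56, 57, 60, 61, 64, 66, 67, 70, 71, 73, 76, 84, 91, 92, 93, 95, 96, 97, 98.
n = 20.
r = (20/100)·(20 + 1) = 4.2.
Rank 4 is 60 and rank 5 is 61.
Interpolate: 60 + 0.2·(61 − 60) = 60 + 0.2·1 = 60.2.

60.20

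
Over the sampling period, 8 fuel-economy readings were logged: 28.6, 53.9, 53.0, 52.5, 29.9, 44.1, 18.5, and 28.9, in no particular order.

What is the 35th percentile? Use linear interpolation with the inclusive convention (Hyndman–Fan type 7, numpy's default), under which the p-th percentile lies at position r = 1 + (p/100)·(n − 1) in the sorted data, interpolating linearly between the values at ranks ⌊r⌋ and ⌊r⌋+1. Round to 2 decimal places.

Sorted: 18.5, 28.6, 28.9, 29.9, 44.1, 52.5, 53.0, 53.9.
n = 8.
r = 1 + (35/100)·(8 − 1) = 1 + 2.45 = 3.45.
Rank 3 is 28.9 and rank 4 is 29.9.
Interpolate: 28.9 + 0.45·(29.9 − 28.9) = 28.9 + 0.45·1 = 29.35.

29.35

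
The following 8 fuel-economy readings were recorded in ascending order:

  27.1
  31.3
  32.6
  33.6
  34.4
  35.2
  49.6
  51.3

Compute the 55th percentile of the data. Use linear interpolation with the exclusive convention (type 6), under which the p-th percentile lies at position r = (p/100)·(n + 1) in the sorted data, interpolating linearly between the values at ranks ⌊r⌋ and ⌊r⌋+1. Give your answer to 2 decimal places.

n = 8.
r = (55/100)·(8 + 1) = 4.95.
Rank 4 is 33.6 and rank 5 is 34.4.
Interpolate: 33.6 + 0.95·(34.4 − 33.6) = 33.6 + 0.95·0.8 = 34.36.

34.36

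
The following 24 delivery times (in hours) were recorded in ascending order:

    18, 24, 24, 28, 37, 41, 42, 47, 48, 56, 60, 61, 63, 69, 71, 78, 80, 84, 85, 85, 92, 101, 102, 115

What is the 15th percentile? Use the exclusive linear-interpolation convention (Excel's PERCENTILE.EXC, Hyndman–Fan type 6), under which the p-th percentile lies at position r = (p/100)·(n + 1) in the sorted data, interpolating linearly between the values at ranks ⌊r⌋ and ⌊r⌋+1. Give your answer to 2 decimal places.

n = 24.
r = (15/100)·(24 + 1) = 3.75.
Rank 3 is 24 and rank 4 is 28.
Interpolate: 24 + 0.75·(28 − 24) = 24 + 0.75·4 = 27.

27.00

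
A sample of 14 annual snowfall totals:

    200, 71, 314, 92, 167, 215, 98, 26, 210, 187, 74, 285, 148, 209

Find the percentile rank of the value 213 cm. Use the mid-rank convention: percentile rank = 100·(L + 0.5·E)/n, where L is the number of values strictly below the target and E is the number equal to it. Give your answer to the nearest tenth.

78.6

Sorted: 26, 71, 74, 92, 98, 148, 167, 187, 200, 209, 210, 215, 285, 314.
Count below 213: L = 11; count equal: E = 0; n = 14.
Percentile rank = 100·(11 + 0.5·0)/14 = 100·11/14 = 78.57.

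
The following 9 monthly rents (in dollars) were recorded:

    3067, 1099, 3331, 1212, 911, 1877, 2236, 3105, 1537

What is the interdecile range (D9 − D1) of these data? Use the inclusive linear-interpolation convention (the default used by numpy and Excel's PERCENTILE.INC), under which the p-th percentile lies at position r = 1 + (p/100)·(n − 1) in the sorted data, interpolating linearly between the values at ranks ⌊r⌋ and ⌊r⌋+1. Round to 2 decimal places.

2088.80

Sorted: 911, 1099, 1212, 1537, 1877, 2236, 3067, 3105, 3331.
n = 9.
P10: r = 1.8; ranks 1–2 are 911, 1099; interpolating gives 1061.4.
P90: r = 8.2; ranks 8–9 are 3105, 3331; interpolating gives 3150.2.
Difference: 3150.2 − 1061.4 = 2088.8.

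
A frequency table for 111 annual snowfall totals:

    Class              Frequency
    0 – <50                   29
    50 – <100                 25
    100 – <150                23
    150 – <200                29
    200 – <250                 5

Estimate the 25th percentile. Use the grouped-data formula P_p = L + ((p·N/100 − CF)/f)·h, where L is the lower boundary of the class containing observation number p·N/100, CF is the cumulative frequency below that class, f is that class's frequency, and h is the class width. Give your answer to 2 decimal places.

N = 111; target position k = 25/100 · 111 = 27.75.
Cumulative frequencies: 29, 54, 77, 106, 111.
Observation 27.75 falls in the class 0 – <50.
L = 0, CF = 0, f = 29, h = 50.
P25 = 0 + ((27.75 − 0)/29)·50 = 0 + 47.8448 = 47.8448.

47.84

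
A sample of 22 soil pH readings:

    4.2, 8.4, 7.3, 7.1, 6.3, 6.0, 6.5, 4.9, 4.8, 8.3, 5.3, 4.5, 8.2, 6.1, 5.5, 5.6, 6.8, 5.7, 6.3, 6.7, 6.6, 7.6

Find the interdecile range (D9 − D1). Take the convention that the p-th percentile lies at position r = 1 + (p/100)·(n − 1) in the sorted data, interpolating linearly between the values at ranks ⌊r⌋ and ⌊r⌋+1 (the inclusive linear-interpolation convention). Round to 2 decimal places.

Sorted: 4.2, 4.5, 4.8, 4.9, 5.3, 5.5, 5.6, 5.7, 6.0, 6.1, 6.3, 6.3, 6.5, 6.6, 6.7, 6.8, 7.1, 7.3, 7.6, 8.2, 8.3, 8.4.
n = 22.
P10: r = 3.1; ranks 3–4 are 4.8, 4.9; interpolating gives 4.81.
P90: r = 19.9; ranks 19–20 are 7.6, 8.2; interpolating gives 8.14.
Difference: 8.14 − 4.81 = 3.33.

3.33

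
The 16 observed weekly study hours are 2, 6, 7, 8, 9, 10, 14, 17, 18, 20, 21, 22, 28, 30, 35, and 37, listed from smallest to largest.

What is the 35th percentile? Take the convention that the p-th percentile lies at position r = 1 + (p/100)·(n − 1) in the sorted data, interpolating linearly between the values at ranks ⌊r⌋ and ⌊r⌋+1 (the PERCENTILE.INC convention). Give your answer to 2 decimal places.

11.00

n = 16.
r = 1 + (35/100)·(16 − 1) = 1 + 5.25 = 6.25.
Rank 6 is 10 and rank 7 is 14.
Interpolate: 10 + 0.25·(14 − 10) = 10 + 0.25·4 = 11.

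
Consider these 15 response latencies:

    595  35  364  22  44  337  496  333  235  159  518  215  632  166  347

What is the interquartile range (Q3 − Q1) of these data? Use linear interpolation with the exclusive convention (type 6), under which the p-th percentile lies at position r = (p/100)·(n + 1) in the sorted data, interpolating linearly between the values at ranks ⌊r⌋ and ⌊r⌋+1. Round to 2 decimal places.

Sorted: 22, 35, 44, 159, 166, 215, 235, 333, 337, 347, 364, 496, 518, 595, 632.
n = 15.
P25: r = 4 (integer) → 159.
P75: r = 12 (integer) → 496.
Difference: 496 − 159 = 337.

337.00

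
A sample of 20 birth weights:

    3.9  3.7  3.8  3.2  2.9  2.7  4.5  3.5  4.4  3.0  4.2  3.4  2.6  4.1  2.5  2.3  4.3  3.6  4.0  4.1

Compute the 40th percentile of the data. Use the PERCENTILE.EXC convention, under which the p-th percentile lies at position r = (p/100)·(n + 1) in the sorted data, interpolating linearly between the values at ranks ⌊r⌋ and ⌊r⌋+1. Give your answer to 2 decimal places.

3.44

Sorted: 2.3, 2.5, 2.6, 2.7, 2.9, 3.0, 3.2, 3.4, 3.5, 3.6, 3.7, 3.8, 3.9, 4.0, 4.1, 4.1, 4.2, 4.3, 4.4, 4.5.
n = 20.
r = (40/100)·(20 + 1) = 8.4.
Rank 8 is 3.4 and rank 9 is 3.5.
Interpolate: 3.4 + 0.4·(3.5 − 3.4) = 3.4 + 0.4·0.1 = 3.44.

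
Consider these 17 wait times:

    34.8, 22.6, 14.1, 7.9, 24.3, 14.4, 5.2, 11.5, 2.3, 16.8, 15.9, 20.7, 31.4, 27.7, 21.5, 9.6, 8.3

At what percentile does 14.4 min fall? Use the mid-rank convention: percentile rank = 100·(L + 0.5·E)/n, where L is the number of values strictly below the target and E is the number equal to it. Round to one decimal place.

44.1

Sorted: 2.3, 5.2, 7.9, 8.3, 9.6, 11.5, 14.1, 14.4, 15.9, 16.8, 20.7, 21.5, 22.6, 24.3, 27.7, 31.4, 34.8.
Count below 14.4: L = 7; count equal: E = 1; n = 17.
Percentile rank = 100·(7 + 0.5·1)/17 = 100·7.5/17 = 44.12.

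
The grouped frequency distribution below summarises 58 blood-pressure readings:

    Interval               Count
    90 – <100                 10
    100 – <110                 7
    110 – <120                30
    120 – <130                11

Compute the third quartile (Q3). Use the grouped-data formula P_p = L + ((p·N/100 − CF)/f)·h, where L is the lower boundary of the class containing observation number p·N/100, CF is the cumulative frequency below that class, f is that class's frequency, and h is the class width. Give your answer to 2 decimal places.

N = 58; target position k = 75/100 · 58 = 43.5.
Cumulative frequencies: 10, 17, 47, 58.
Observation 43.5 falls in the class 110 – <120.
L = 110, CF = 17, f = 30, h = 10.
P75 = 110 + ((43.5 − 17)/30)·10 = 110 + 8.83333 = 118.833.

118.83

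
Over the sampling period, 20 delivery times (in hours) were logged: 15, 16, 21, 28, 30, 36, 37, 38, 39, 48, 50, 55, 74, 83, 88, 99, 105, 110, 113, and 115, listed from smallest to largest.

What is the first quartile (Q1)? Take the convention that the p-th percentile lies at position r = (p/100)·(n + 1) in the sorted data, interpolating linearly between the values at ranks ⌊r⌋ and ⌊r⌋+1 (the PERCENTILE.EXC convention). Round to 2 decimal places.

31.50

n = 20.
r = (25/100)·(20 + 1) = 5.25.
Rank 5 is 30 and rank 6 is 36.
Interpolate: 30 + 0.25·(36 − 30) = 30 + 0.25·6 = 31.5.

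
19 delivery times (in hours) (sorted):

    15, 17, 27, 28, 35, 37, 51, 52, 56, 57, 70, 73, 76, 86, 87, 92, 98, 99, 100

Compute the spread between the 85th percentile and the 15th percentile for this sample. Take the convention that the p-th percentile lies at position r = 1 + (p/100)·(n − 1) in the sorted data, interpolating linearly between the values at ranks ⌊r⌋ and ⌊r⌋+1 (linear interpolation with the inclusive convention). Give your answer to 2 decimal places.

n = 19.
P15: r = 3.7; ranks 3–4 are 27, 28; interpolating gives 27.7.
P85: r = 16.3; ranks 16–17 are 92, 98; interpolating gives 93.8.
Difference: 93.8 − 27.7 = 66.1.

66.10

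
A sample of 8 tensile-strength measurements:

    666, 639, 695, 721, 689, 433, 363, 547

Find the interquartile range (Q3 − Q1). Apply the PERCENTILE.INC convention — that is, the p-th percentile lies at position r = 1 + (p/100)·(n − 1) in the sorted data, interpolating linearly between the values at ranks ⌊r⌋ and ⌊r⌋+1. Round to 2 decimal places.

Sorted: 363, 433, 547, 639, 666, 689, 695, 721.
n = 8.
P25: r = 2.75; ranks 2–3 are 433, 547; interpolating gives 518.5.
P75: r = 6.25; ranks 6–7 are 689, 695; interpolating gives 690.5.
Difference: 690.5 − 518.5 = 172.

172.00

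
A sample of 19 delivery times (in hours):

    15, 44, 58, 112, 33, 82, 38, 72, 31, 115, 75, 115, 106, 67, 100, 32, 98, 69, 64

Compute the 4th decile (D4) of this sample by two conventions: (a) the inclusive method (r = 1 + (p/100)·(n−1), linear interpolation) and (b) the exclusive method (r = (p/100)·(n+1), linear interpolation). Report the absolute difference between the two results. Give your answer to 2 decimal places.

0.60

Sorted: 15, 31, 32, 33, 38, 44, 58, 64, 67, 69, 72, 75, 82, 98, 100, 106, 112, 115, 115.
n = 19.
(a) r = 8.2; between ranks 8 (64) and 9 (67): 64.6.
(b) r = 8 → value at rank 8 = 64.
|64.6 − 64| = 0.6.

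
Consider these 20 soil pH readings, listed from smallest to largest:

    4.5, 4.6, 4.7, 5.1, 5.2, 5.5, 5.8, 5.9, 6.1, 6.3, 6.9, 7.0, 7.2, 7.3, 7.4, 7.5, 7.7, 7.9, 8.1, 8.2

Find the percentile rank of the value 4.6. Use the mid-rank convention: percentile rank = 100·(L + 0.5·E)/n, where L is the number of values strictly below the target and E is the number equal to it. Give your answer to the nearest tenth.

7.5

Count below 4.6: L = 1; count equal: E = 1; n = 20.
Percentile rank = 100·(1 + 0.5·1)/20 = 100·1.5/20 = 7.5.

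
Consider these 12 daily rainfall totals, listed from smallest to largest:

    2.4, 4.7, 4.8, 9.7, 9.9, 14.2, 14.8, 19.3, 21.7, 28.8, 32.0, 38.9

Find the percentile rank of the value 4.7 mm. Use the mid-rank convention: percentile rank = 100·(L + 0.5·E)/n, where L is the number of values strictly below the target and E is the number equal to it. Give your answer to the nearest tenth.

12.5

Count below 4.7: L = 1; count equal: E = 1; n = 12.
Percentile rank = 100·(1 + 0.5·1)/12 = 100·1.5/12 = 12.5.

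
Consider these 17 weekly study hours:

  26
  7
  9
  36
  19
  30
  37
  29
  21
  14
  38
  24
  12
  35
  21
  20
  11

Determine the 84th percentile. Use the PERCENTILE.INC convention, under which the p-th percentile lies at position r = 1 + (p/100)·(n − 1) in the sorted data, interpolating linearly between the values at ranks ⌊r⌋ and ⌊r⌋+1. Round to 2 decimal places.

35.44

Sorted: 7, 9, 11, 12, 14, 19, 20, 21, 21, 24, 26, 29, 30, 35, 36, 37, 38.
n = 17.
r = 1 + (84/100)·(17 − 1) = 1 + 13.44 = 14.44.
Rank 14 is 35 and rank 15 is 36.
Interpolate: 35 + 0.44·(36 − 35) = 35 + 0.44·1 = 35.44.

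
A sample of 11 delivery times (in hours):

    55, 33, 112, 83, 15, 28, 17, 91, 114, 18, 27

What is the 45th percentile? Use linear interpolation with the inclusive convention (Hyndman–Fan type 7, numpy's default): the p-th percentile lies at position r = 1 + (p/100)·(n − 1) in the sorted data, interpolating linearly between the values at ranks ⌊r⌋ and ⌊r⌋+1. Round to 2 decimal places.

Sorted: 15, 17, 18, 27, 28, 33, 55, 83, 91, 112, 114.
n = 11.
r = 1 + (45/100)·(11 − 1) = 1 + 4.5 = 5.5.
Rank 5 is 28 and rank 6 is 33.
Interpolate: 28 + 0.5·(33 − 28) = 28 + 0.5·5 = 30.5.

30.50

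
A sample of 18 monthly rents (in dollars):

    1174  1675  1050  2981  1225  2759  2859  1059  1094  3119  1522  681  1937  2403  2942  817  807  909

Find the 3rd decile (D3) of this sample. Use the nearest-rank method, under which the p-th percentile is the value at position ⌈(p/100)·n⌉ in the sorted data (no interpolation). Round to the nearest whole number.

Sorted: 681, 807, 817, 909, 1050, 1059, 1094, 1174, 1225, 1522, 1675, 1937, 2403, 2759, 2859, 2942, 2981, 3119.
n = 18.
Position = ⌈30/100 · 18⌉ = ⌈5.4⌉ = 6.
The value at rank 6 is 1059.

1059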